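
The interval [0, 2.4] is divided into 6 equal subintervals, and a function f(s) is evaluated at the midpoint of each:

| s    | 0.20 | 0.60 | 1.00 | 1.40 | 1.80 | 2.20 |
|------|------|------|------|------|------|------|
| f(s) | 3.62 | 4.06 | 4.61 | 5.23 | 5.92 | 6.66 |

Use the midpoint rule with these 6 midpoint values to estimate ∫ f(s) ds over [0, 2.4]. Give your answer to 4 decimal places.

12.0400

h = 0.4, n = 6.
h·[y(m₁) + y(m₂) + y(m₃) + y(m₄) + y(m₅) + y(m₆)] = 0.4·(30.10) = 12.0400.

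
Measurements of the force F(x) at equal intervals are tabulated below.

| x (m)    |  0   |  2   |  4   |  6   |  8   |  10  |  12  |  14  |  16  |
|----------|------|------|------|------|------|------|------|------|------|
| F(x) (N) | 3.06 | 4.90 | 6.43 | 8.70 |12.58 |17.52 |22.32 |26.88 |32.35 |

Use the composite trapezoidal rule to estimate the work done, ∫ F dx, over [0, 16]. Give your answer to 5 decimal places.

234.07000

h = 2, n = 8.
(h/2)·[y₀ + 2y₁ + 2y₂ + 2y₃ + 2y₄ + 2y₅ + 2y₆ + 2y₇ + y₈] = 1·(234.07) = 234.07000.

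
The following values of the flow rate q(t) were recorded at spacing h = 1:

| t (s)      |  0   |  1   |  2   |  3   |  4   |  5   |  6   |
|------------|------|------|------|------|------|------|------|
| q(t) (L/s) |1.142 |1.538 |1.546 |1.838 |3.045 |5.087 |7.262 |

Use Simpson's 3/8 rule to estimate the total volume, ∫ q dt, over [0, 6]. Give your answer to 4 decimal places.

h = 1, n = 6.
(3h/8)·[y₀ + 3y₁ + 3y₂ + 2y₃ + 3y₄ + 3y₅ + y₆] = 0.375·(45.728) = 17.1480.

17.1480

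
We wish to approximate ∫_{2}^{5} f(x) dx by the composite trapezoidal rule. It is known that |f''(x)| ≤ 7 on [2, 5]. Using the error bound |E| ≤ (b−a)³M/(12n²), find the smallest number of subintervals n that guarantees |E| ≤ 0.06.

Need 189/(12n²) ≤ 0.06.
n² ≥ 189/(12·0.06) = 262.5 ⇒ n ≥ 16.2019, so the smallest n is 17.

17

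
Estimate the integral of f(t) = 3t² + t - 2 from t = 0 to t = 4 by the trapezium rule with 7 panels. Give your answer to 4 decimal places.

64.6531

h = (4 − 0)/7 = 0.571429.
Nodes t₀,…,t₇ = 0, 0.571429, 1.142857, 1.714286, 2.285714, 2.857143, 3.428571, 4.
f(t) = 3t² + t - 2: f₀=-2, f₁=-0.448980, f₂=3.061224, f₃=8.530612, f₄=15.959184, f₅=25.346939, f₆=36.693878, f₇=50.
(h/2)·[f₀ + 2f₁ + 2f₂ + 2f₃ + 2f₄ + 2f₅ + 2f₆ + f₇] = 0.285714·(226.285714) = 64.6531.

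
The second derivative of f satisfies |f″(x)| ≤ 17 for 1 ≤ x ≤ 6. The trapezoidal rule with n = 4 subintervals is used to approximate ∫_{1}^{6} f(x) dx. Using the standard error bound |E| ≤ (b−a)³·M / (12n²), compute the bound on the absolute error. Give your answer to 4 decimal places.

|E| ≤ (5)³·17 / (12·4²) = 2125/192 = 11.0677.

11.0677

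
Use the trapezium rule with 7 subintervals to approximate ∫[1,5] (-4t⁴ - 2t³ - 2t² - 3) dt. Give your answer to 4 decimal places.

h = (5 − 1)/7 = 0.571429.
Nodes t₀,…,t₇ = 1, 1.571429, 2.142857, 2.714286, 3.285714, 3.857143, 4.428571, 5.
f(t) = -4t⁴ - 2t³ - 2t² - 3: f₀=-11, f₁=-40.091212, f₂=-116.202832, f₃=-274.840067, f₄=-561.743857, f₅=-1032.890879, f₆=-1754.493544, f₇=-2803.
(h/2)·[f₀ + 2f₁ + 2f₂ + 2f₃ + 2f₄ + 2f₅ + 2f₆ + f₇] = 0.285714·(-10374.524781) = -2964.1499.

-2964.1499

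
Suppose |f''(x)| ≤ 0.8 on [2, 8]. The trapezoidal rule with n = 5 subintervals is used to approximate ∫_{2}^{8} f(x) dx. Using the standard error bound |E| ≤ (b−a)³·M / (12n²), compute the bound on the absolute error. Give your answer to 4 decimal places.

0.5760

|E| ≤ (6)³·0.8 / (12·5²) = 172.8/300 = 0.5760.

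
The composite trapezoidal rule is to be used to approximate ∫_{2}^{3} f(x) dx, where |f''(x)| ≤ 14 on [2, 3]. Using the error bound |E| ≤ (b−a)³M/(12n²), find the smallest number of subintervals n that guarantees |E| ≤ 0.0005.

Need 14/(12n²) ≤ 0.0005.
n² ≥ 14/(12·0.0005) = 2333.33 ⇒ n ≥ 48.3046, so the smallest n is 49.

49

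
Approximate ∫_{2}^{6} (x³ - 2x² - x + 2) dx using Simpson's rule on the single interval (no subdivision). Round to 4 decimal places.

S = (b−a)/6 · [f(2) + 4f(4) + f(6)] = 0.666667·[0 + 4·30 + 140] = 173.3333.

173.3333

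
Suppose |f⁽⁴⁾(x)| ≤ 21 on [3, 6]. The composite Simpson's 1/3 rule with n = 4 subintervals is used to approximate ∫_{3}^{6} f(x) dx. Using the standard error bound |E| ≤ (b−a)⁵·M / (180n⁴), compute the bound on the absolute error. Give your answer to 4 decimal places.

0.1107

|E| ≤ (3)⁵·21 / (180·4⁴) = 5103/46080 = 0.1107.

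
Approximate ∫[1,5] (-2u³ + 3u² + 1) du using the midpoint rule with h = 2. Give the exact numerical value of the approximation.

h = (5 − 1)/2 = 2.
Midpoints m₁,…,m₂ = 2, 4.
f(m₁)=-3, f(m₂)=-79.
h·[f(m₁) + f(m₂)] = 2·(-82) = -164.

-164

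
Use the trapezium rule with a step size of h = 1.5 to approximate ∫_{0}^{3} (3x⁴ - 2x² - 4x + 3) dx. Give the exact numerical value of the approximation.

175.78125

h = (3 − 0)/2 = 1.5.
Nodes x₀,…,x₂ = 0, 1.5, 3.
f(x) = 3x⁴ - 2x² - 4x + 3: f₀=3, f₁=7.6875, f₂=216.
(h/2)·[f₀ + 2f₁ + f₂] = 0.75·(234.375) = 175.78125.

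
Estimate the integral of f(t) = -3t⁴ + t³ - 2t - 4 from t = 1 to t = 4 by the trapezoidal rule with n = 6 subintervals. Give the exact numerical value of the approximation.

h = (4 − 1)/6 = 0.5.
Nodes t₀,…,t₆ = 1, 1.5, 2, 2.5, 3, 3.5, 4.
f(t) = -3t⁴ + t³ - 2t - 4: f₀=-8, f₁=-18.8125, f₂=-48, f₃=-110.5625, f₄=-226, f₅=-418.3125, f₆=-716.
(h/2)·[f₀ + 2f₁ + 2f₂ + 2f₃ + 2f₄ + 2f₅ + f₆] = 0.25·(-2367.375) = -591.84375.

-591.84375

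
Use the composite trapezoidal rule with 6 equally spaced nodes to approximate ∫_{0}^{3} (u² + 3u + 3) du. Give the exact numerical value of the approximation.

h = (3 − 0)/5 = 0.6.
Nodes u₀,…,u₅ = 0, 0.6, 1.2, 1.8, 2.4, 3.
f(u) = u² + 3u + 3: f₀=3, f₁=5.16, f₂=8.04, f₃=11.64, f₄=15.96, f₅=21.
(h/2)·[f₀ + 2f₁ + 2f₂ + 2f₃ + 2f₄ + f₅] = 0.3·(105.6) = 31.68.

31.68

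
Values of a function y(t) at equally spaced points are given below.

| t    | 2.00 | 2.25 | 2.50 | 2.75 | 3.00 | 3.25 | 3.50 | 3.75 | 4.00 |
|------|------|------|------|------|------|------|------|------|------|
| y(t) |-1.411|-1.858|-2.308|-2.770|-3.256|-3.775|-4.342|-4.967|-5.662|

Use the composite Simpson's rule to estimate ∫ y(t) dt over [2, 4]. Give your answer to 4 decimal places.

h = 0.25, n = 8.
(h/3)·[y₀ + 4y₁ + 2y₂ + 4y₃ + 2y₄ + 4y₅ + 2y₆ + 4y₇ + y₈] = 0.083333·(-80.365) = -6.6971.

-6.6971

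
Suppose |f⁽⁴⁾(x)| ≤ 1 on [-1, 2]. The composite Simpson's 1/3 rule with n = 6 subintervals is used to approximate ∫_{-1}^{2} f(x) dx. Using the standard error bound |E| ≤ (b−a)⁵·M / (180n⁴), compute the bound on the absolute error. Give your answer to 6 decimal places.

0.001042

|E| ≤ (3)⁵·1 / (180·6⁴) = 243/233280 = 0.001042.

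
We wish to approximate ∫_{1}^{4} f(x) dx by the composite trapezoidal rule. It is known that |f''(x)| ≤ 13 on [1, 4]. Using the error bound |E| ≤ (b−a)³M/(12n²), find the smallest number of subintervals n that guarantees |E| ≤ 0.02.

39

Need 351/(12n²) ≤ 0.02.
n² ≥ 351/(12·0.02) = 1462.5 ⇒ n ≥ 38.2426, so the smallest n is 39.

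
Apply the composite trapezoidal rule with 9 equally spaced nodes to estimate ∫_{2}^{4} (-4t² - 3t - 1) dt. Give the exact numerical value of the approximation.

-94.75

h = (4 − 2)/8 = 0.25.
Nodes t₀,…,t₈ = 2, 2.25, 2.5, 2.75, 3, 3.25, 3.5, 3.75, 4.
f(t) = -4t² - 3t - 1: f₀=-23, f₁=-28, f₂=-33.5, f₃=-39.5, f₄=-46, f₅=-53, f₆=-60.5, f₇=-68.5, f₈=-77.
(h/2)·[f₀ + 2f₁ + 2f₂ + 2f₃ + 2f₄ + 2f₅ + 2f₆ + 2f₇ + f₈] = 0.125·(-758) = -94.75.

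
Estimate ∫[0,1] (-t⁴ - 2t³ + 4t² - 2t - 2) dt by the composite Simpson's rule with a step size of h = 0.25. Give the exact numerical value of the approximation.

-2.3671875

h = (1 − 0)/4 = 0.25.
Nodes t₀,…,t₄ = 0, 0.25, 0.5, 0.75, 1.
f(t) = -t⁴ - 2t³ + 4t² - 2t - 2: f₀=-2, f₁=-2.28515625, f₂=-2.3125, f₃=-2.41015625, f₄=-3.
(h/3)·[f₀ + 4f₁ + 2f₂ + 4f₃ + f₄] = 0.083333·(-28.40625) = -2.3671875.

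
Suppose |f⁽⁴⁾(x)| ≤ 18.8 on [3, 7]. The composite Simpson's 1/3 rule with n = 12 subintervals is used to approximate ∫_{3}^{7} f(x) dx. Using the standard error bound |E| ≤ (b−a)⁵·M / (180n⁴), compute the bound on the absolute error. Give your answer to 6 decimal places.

|E| ≤ (4)⁵·18.8 / (180·12⁴) = 19251.2/3732480 = 0.005158.

0.005158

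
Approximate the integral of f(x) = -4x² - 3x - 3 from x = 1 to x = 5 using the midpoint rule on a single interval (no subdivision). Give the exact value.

M = (b−a)·f(3) = 4·(-48) = -192.

-192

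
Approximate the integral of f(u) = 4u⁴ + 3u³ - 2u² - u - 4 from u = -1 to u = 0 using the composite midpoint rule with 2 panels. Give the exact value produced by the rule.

-4.140625

h = (0 − (-1))/2 = 0.5.
Midpoints m₁,…,m₂ = -0.75, -0.25.
f(m₁)=-4.375, f(m₂)=-3.90625.
h·[f(m₁) + f(m₂)] = 0.5·(-8.28125) = -4.140625.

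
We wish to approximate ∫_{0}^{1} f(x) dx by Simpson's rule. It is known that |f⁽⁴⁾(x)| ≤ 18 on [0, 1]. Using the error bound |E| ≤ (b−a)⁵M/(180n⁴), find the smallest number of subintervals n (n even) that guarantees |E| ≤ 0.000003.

Need 18/(180n⁴) ≤ 0.000003.
n⁴ ≥ 18/(180·0.000003) = 33333.3 ⇒ n ≥ 13.5120, so the smallest even n is 14. (n must be even for Simpson's rule.)

14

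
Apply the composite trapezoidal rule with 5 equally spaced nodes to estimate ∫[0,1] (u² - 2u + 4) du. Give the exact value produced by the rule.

h = (1 − 0)/4 = 0.25.
Nodes u₀,…,u₄ = 0, 0.25, 0.5, 0.75, 1.
f(u) = u² - 2u + 4: f₀=4, f₁=3.5625, f₂=3.25, f₃=3.0625, f₄=3.
(h/2)·[f₀ + 2f₁ + 2f₂ + 2f₃ + f₄] = 0.125·(26.75) = 3.34375.

3.34375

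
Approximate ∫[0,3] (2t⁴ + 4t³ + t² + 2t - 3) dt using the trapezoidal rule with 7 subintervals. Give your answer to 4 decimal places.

h = (3 − 0)/7 = 0.428571.
Nodes t₀,…,t₇ = 0, 0.428571, 0.857143, 1.285714, 1.714286, 2.142857, 2.571429, 3.
f(t) = 2t⁴ + 4t³ + t² + 2t - 3: f₀=-3, f₁=-1.576843, f₂=3.047480, f₃=15.191170, f₄=40.791753, f₅=87.406081, f₆=164.210329, f₇=282.
(h/2)·[f₀ + 2f₁ + 2f₂ + 2f₃ + 2f₄ + 2f₅ + 2f₆ + f₇] = 0.214286·(897.139942) = 192.2443.

192.2443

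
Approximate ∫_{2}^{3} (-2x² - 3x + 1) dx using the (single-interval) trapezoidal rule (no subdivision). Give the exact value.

T = (b−a)/2 · [f(2) + f(3)] = 0.5·[(-13) + (-26)] = -19.5.

-19.5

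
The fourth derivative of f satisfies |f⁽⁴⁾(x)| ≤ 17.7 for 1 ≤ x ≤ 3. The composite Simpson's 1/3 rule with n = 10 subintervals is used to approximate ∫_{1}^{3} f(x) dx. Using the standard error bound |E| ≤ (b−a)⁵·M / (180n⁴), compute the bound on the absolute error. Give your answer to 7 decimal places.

0.0003147

|E| ≤ (2)⁵·17.7 / (180·10⁴) = 566.4/1800000 = 0.0003147.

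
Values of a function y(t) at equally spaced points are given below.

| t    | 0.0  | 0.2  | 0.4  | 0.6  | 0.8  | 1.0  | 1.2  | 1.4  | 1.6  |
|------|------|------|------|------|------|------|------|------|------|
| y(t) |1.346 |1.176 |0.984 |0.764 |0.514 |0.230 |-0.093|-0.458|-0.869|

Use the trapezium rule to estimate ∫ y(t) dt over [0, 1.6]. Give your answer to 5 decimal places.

h = 0.2, n = 8.
(h/2)·[y₀ + 2y₁ + 2y₂ + 2y₃ + 2y₄ + 2y₅ + 2y₆ + 2y₇ + y₈] = 0.1·(6.711) = 0.67110.

0.67110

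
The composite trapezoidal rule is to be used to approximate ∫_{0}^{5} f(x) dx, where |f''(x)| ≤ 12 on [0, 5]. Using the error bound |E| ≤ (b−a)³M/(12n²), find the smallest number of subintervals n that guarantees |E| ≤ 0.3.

21

Need 1500/(12n²) ≤ 0.3.
n² ≥ 1500/(12·0.3) = 416.667 ⇒ n ≥ 20.4124, so the smallest n is 21.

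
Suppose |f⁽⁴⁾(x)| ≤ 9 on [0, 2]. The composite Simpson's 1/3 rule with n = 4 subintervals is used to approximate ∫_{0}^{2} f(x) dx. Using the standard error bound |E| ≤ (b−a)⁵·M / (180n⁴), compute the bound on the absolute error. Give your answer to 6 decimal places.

|E| ≤ (2)⁵·9 / (180·4⁴) = 288/46080 = 0.006250.

0.006250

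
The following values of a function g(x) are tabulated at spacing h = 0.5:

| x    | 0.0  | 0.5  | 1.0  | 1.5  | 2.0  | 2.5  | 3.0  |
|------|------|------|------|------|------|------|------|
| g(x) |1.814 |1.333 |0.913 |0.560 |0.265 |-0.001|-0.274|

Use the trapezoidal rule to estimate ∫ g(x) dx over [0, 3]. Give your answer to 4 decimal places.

1.9200

h = 0.5, n = 6.
(h/2)·[y₀ + 2y₁ + 2y₂ + 2y₃ + 2y₄ + 2y₅ + y₆] = 0.25·(7.680) = 1.9200.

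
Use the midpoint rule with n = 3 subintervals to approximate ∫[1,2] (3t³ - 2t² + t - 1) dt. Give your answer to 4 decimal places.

h = (2 − 1)/3 = 0.333333.
Midpoints m₁,…,m₃ = 1.166667, 1.5, 1.833333.
f(m₁)=2.208333, f(m₂)=6.125, f(m₃)=12.597222.
h·[f(m₁) + f(m₂) + f(m₃)] = 0.333333·(20.930556) = 6.9769.

6.9769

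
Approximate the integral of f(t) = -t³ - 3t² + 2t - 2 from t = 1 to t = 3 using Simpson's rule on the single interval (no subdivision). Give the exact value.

-42

S = (b−a)/6 · [f(1) + 4f(2) + f(3)] = 0.333333·[(-4) + 4·(-18) + (-50)] = -42.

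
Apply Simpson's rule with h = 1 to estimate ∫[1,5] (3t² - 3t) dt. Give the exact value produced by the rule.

h = (5 − 1)/4 = 1.
Nodes t₀,…,t₄ = 1, 2, 3, 4, 5.
f(t) = 3t² - 3t: f₀=0, f₁=6, f₂=18, f₃=36, f₄=60.
(h/3)·[f₀ + 4f₁ + 2f₂ + 4f₃ + f₄] = 0.333333·(264) = 88.

88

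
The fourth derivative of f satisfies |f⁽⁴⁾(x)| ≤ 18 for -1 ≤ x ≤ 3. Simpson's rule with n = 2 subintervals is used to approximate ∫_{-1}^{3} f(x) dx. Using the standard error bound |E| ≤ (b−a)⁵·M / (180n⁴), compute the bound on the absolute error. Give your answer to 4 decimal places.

6.4000

|E| ≤ (4)⁵·18 / (180·2⁴) = 18432/2880 = 6.4000.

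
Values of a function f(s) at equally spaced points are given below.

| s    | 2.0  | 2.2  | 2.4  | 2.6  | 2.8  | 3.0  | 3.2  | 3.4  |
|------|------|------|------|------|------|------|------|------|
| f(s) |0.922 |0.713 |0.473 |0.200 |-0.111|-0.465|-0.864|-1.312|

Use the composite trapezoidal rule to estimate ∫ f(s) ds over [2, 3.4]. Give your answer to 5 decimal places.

h = 0.2, n = 7.
(h/2)·[y₀ + 2y₁ + 2y₂ + 2y₃ + 2y₄ + 2y₅ + 2y₆ + y₇] = 0.1·(-0.498) = -0.04980.

-0.04980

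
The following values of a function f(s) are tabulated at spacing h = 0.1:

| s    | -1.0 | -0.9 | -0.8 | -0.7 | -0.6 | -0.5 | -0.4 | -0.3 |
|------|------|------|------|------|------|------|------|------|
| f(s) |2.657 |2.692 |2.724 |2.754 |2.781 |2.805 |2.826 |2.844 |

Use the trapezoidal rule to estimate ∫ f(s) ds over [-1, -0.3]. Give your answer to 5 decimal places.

1.93325

h = 0.1, n = 7.
(h/2)·[y₀ + 2y₁ + 2y₂ + 2y₃ + 2y₄ + 2y₅ + 2y₆ + y₇] = 0.05·(38.665) = 1.93325.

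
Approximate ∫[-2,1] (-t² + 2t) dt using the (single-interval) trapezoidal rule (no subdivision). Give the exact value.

T = (b−a)/2 · [f(-2) + f(1)] = 1.5·[(-8) + 1] = -10.5.

-10.5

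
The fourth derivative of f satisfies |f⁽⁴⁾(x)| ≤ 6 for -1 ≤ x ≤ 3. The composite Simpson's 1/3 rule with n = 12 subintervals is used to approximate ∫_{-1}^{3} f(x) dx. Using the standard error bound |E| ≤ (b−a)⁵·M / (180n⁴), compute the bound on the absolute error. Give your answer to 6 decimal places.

0.001646

|E| ≤ (4)⁵·6 / (180·12⁴) = 6144/3732480 = 0.001646.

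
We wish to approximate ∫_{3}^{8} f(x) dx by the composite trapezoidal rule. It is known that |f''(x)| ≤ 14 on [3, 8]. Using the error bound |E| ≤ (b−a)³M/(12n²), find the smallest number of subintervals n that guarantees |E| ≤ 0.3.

23

Need 1750/(12n²) ≤ 0.3.
n² ≥ 1750/(12·0.3) = 486.111 ⇒ n ≥ 22.0479, so the smallest n is 23.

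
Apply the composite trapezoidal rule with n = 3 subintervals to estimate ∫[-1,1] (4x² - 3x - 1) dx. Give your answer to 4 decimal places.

h = (1 − (-1))/3 = 0.666667.
Nodes x₀,…,x₃ = -1, -0.333333, 0.333333, 1.
f(x) = 4x² - 3x - 1: f₀=6, f₁=0.444444, f₂=-1.555556, f₃=0.
(h/2)·[f₀ + 2f₁ + 2f₂ + f₃] = 0.333333·(3.777778) = 1.2593.

1.2593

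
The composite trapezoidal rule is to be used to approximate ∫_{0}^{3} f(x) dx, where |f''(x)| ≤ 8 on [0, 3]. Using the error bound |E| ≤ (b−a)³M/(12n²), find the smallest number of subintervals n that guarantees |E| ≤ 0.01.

43

Need 216/(12n²) ≤ 0.01.
n² ≥ 216/(12·0.01) = 1800 ⇒ n ≥ 42.4264, so the smallest n is 43.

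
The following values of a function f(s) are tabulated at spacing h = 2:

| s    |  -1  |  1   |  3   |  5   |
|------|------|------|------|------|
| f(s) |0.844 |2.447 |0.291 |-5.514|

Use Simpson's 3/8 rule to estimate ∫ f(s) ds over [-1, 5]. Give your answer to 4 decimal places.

2.6580

h = 2, n = 3.
(3h/8)·[y₀ + 3y₁ + 3y₂ + y₃] = 0.75·(3.544) = 2.6580.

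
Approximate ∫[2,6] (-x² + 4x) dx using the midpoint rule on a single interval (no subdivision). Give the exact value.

M = (b−a)·f(4) = 4·(0) = 0.

0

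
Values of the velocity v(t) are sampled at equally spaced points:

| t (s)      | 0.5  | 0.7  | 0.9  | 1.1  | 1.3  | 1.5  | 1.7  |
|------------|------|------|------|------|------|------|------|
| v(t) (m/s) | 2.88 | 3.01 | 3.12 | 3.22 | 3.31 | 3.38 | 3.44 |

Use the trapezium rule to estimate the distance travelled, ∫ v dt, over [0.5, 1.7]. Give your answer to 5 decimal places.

h = 0.2, n = 6.
(h/2)·[y₀ + 2y₁ + 2y₂ + 2y₃ + 2y₄ + 2y₅ + y₆] = 0.1·(38.40) = 3.84000.

3.84000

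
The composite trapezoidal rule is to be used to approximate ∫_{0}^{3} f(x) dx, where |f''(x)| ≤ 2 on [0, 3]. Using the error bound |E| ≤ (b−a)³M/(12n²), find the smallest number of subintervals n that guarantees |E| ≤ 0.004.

34

Need 54/(12n²) ≤ 0.004.
n² ≥ 54/(12·0.004) = 1125 ⇒ n ≥ 33.5410, so the smallest n is 34.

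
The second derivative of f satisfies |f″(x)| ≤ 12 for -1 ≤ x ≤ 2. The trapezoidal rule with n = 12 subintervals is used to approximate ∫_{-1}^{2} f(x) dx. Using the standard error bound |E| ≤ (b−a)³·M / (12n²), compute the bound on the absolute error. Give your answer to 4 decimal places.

|E| ≤ (3)³·12 / (12·12²) = 324/1728 = 0.1875.

0.1875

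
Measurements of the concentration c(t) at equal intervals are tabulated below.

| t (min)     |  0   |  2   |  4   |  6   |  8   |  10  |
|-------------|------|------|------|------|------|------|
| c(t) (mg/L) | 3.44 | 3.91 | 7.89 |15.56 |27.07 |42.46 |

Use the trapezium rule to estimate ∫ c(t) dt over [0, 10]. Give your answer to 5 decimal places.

154.76000

h = 2, n = 5.
(h/2)·[y₀ + 2y₁ + 2y₂ + 2y₃ + 2y₄ + y₅] = 1·(154.76) = 154.76000.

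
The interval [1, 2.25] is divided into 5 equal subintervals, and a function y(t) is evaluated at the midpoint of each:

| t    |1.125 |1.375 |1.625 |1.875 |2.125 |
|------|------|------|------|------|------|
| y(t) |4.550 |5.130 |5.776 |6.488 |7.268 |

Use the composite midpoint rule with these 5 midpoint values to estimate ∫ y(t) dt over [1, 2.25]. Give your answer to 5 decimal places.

h = 0.25, n = 5.
h·[y(m₁) + y(m₂) + y(m₃) + y(m₄) + y(m₅)] = 0.25·(29.212) = 7.30300.

7.30300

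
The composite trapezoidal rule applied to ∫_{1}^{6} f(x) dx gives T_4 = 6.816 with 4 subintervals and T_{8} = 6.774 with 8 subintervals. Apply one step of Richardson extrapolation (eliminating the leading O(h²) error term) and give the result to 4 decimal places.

6.7600

R = (4·T_{8} − T_4) / 3 = (4·6.774 − 6.816)/3 = (20.280)/3 = 6.7600.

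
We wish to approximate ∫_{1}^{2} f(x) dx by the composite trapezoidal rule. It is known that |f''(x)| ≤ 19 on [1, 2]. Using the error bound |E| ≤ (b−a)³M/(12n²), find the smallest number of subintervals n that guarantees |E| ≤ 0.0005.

Need 19/(12n²) ≤ 0.0005.
n² ≥ 19/(12·0.0005) = 3166.67 ⇒ n ≥ 56.2731, so the smallest n is 57.

57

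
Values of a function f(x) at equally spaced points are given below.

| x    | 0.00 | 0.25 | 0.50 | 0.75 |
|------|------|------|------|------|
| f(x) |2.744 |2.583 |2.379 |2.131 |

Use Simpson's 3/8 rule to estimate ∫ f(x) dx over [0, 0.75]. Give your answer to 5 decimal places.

1.85259

h = 0.25, n = 3.
(3h/8)·[y₀ + 3y₁ + 3y₂ + y₃] = 0.09375·(19.761) = 1.85259.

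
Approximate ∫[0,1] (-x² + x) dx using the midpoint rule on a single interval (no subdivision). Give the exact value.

0.25

M = (b−a)·f(0.5) = 1·(0.25) = 0.25.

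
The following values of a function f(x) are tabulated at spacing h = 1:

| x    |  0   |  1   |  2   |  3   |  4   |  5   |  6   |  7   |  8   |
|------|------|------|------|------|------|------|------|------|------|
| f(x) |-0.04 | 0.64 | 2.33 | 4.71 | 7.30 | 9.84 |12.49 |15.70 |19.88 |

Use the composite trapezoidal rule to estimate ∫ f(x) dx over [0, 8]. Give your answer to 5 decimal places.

h = 1, n = 8.
(h/2)·[y₀ + 2y₁ + 2y₂ + 2y₃ + 2y₄ + 2y₅ + 2y₆ + 2y₇ + y₈] = 0.5·(125.86) = 62.93000.

62.93000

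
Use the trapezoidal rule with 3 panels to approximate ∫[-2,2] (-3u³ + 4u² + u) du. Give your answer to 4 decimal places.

26.0741

h = (2 − (-2))/3 = 1.333333.
Nodes u₀,…,u₃ = -2, -0.666667, 0.666667, 2.
f(u) = -3u³ + 4u² + u: f₀=38, f₁=2, f₂=1.555556, f₃=-6.
(h/2)·[f₀ + 2f₁ + 2f₂ + f₃] = 0.666667·(39.111111) = 26.0741.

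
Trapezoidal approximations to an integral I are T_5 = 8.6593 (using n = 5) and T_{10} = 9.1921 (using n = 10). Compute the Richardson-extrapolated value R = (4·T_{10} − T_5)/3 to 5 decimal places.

R = (4·T_{10} − T_5) / 3 = (4·9.1921 − 8.6593)/3 = (28.1091)/3 = 9.36970.

9.36970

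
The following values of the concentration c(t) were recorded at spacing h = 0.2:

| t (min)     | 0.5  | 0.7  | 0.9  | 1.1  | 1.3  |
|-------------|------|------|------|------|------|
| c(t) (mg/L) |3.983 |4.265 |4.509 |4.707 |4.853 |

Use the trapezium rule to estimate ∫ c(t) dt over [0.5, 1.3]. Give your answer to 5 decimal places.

3.57980

h = 0.2, n = 4.
(h/2)·[y₀ + 2y₁ + 2y₂ + 2y₃ + y₄] = 0.1·(35.798) = 3.57980.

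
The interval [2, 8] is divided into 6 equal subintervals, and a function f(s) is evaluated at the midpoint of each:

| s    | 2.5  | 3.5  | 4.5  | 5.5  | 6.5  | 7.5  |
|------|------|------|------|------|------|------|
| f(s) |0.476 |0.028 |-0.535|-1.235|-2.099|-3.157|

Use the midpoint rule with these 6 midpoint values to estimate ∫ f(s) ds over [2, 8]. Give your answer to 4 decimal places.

-6.5220

h = 1, n = 6.
h·[y(m₁) + y(m₂) + y(m₃) + y(m₄) + y(m₅) + y(m₆)] = 1·(-6.522) = -6.5220.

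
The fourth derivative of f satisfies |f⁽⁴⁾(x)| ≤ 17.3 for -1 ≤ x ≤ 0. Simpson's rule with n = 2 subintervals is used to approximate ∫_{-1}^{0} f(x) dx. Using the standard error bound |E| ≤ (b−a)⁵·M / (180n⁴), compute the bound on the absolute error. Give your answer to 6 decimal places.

0.006007

|E| ≤ (1)⁵·17.3 / (180·2⁴) = 17.3/2880 = 0.006007.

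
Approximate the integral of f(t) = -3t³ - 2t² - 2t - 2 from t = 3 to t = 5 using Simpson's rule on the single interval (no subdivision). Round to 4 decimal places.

S = (b−a)/6 · [f(3) + 4f(4) + f(5)] = 0.333333·[(-107) + 4·(-234) + (-437)] = -493.3333.

-493.3333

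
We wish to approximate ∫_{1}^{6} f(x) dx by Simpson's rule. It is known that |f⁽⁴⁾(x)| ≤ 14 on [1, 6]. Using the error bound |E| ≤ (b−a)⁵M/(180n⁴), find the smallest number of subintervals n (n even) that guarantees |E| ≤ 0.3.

Need 43750/(180n⁴) ≤ 0.3.
n⁴ ≥ 43750/(180·0.3) = 810.185 ⇒ n ≥ 5.3351, so the smallest even n is 6. (n must be even for Simpson's rule.)

6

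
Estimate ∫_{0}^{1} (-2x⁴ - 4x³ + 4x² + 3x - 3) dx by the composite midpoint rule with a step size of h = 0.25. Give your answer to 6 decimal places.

-1.535645

h = (1 − 0)/4 = 0.25.
Midpoints m₁,…,m₄ = 0.125, 0.375, 0.625, 0.875.
f(m₁)=-2.57080078125, f(m₂)=-1.56298828125, f(m₃)=-0.84423828125, f(m₄)=-1.16455078125.
h·[f(m₁) + f(m₂) + f(m₃) + f(m₄)] = 0.25·(-6.142578125) = -1.535645.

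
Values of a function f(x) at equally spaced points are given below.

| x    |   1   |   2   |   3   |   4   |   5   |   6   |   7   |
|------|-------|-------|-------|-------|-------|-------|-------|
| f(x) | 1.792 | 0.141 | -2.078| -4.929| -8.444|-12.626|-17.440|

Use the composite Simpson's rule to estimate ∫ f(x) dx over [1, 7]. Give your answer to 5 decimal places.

h = 1, n = 6.
(h/3)·[y₀ + 4y₁ + 2y₂ + 4y₃ + 2y₄ + 4y₅ + y₆] = 0.333333·(-106.348) = -35.44933.

-35.44933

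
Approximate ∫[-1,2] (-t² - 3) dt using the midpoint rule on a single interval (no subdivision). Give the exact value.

M = (b−a)·f(0.5) = 3·(-3.25) = -9.75.

-9.75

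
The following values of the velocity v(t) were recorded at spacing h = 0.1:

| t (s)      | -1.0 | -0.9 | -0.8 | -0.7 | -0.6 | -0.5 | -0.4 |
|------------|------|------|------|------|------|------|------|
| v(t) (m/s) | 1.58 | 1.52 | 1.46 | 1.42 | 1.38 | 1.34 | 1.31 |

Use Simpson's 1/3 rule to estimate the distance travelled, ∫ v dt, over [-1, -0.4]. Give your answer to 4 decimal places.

0.8563

h = 0.1, n = 6.
(h/3)·[y₀ + 4y₁ + 2y₂ + 4y₃ + 2y₄ + 4y₅ + y₆] = 0.033333·(25.69) = 0.8563.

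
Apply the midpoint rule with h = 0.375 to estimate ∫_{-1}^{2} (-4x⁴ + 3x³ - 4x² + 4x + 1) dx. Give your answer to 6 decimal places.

h = (2 − (-1))/8 = 0.375.
Midpoints m₁,…,m₈ = -0.8125, -0.4375, -0.0625, 0.3125, 0.6875, 1.0625, 1.4375, 1.8125.
f(m₁)=-8.24298095703125, f(m₂)=-1.91339111328125, f(m₃)=0.73358154296875, f(m₄)=1.91278076171875, f(m₅)=1.94061279296875, f(m₆)=-0.76495361328125, f(m₇)=-9.68438720703125, f(m₈)=-30.19659423828125.
h·[f(m₁) + f(m₂) + f(m₃) + f(m₄) + f(m₅) + f(m₆) + f(m₇) + f(m₈)] = 0.375·(-46.21533203125) = -17.330750.

-17.330750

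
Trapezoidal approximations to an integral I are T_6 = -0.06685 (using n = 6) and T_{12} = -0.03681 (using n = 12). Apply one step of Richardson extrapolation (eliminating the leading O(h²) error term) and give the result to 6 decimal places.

-0.026797

R = (4·T_{12} − T_6) / 3 = (4·(-0.03681) − (-0.06685))/3 = (-0.08039)/3 = -0.026797.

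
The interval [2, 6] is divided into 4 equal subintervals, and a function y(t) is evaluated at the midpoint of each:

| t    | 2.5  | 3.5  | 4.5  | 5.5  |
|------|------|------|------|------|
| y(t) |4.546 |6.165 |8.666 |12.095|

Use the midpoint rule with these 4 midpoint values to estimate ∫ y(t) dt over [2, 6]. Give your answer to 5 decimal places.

h = 1, n = 4.
h·[y(m₁) + y(m₂) + y(m₃) + y(m₄)] = 1·(31.472) = 31.47200.

31.47200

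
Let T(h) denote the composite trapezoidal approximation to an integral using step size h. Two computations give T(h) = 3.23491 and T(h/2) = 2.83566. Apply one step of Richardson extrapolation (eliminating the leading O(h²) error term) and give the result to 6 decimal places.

R = (4·T(h/2) − T(h)) / 3 = (4·2.83566 − 3.23491)/3 = (8.10773)/3 = 2.702577.

2.702577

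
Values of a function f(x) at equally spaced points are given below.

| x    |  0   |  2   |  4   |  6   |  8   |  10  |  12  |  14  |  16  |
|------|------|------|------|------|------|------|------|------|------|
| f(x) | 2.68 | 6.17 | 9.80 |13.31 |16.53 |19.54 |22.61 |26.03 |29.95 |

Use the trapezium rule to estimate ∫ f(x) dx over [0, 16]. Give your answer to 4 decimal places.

260.6100

h = 2, n = 8.
(h/2)·[y₀ + 2y₁ + 2y₂ + 2y₃ + 2y₄ + 2y₅ + 2y₆ + 2y₇ + y₈] = 1·(260.61) = 260.6100.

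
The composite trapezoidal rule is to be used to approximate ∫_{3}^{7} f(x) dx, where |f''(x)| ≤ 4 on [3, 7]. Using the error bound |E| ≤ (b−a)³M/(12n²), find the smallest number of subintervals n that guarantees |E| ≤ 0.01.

Need 256/(12n²) ≤ 0.01.
n² ≥ 256/(12·0.01) = 2133.33 ⇒ n ≥ 46.1880, so the smallest n is 47.

47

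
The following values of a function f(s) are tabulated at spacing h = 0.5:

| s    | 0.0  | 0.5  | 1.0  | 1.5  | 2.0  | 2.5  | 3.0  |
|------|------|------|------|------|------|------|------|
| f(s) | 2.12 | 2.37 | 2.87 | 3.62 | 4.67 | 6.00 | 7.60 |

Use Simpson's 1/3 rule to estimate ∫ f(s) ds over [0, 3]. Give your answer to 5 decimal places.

12.12667

h = 0.5, n = 6.
(h/3)·[y₀ + 4y₁ + 2y₂ + 4y₃ + 2y₄ + 4y₅ + y₆] = 0.166667·(72.76) = 12.12667.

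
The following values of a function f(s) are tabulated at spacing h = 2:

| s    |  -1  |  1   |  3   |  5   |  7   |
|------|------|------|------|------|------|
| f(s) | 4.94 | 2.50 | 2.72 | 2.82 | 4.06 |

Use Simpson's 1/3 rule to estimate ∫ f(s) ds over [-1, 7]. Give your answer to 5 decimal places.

23.81333

h = 2, n = 4.
(h/3)·[y₀ + 4y₁ + 2y₂ + 4y₃ + y₄] = 0.666667·(35.72) = 23.81333.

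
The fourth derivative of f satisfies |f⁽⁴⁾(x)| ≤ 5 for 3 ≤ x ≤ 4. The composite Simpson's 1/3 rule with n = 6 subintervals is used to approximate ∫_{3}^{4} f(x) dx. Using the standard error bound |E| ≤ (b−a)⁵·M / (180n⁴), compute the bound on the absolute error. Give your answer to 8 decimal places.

|E| ≤ (1)⁵·5 / (180·6⁴) = 5/233280 = 0.00002143.

0.00002143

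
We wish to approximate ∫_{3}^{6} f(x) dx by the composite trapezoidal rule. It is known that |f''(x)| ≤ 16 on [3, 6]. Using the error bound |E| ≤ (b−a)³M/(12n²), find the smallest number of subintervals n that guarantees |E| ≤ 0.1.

Need 432/(12n²) ≤ 0.1.
n² ≥ 432/(12·0.1) = 360 ⇒ n ≥ 18.9737, so the smallest n is 19.

19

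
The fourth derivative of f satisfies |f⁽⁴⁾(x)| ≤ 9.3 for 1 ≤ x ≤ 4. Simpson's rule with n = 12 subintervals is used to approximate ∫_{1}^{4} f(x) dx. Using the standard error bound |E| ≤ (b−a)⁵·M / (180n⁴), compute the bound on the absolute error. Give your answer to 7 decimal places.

|E| ≤ (3)⁵·9.3 / (180·12⁴) = 2259.9/3732480 = 0.0006055.

0.0006055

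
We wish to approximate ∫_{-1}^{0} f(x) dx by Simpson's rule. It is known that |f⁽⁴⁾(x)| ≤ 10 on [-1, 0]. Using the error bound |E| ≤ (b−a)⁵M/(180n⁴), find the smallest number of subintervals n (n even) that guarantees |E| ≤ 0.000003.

Need 10/(180n⁴) ≤ 0.000003.
n⁴ ≥ 10/(180·0.000003) = 18518.5 ⇒ n ≥ 11.6655, so the smallest even n is 12. (n must be even for Simpson's rule.)

12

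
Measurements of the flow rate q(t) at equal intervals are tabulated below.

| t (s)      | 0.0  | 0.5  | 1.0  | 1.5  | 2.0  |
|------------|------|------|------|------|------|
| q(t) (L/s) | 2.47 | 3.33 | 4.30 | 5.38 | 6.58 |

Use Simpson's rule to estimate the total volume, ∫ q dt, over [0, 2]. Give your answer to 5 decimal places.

h = 0.5, n = 4.
(h/3)·[y₀ + 4y₁ + 2y₂ + 4y₃ + y₄] = 0.166667·(52.49) = 8.74833.

8.74833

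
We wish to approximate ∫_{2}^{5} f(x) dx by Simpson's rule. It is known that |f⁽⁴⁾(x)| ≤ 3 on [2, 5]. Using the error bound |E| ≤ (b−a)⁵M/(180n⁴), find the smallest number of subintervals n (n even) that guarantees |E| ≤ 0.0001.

16

Need 729/(180n⁴) ≤ 0.0001.
n⁴ ≥ 729/(180·0.0001) = 40500 ⇒ n ≥ 14.1861, so the smallest even n is 16. (n must be even for Simpson's rule.)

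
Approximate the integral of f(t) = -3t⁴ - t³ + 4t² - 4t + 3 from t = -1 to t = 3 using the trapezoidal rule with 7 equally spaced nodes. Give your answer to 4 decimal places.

-145.1358

h = (3 − (-1))/6 = 0.666667.
Nodes t₀,…,t₆ = -1, -0.333333, 0.333333, 1, 1.666667, 2.333333, 3.
f(t) = -3t⁴ - t³ + 4t² - 4t + 3: f₀=9, f₁=4.777778, f₂=2.037037, f₃=-1, f₄=-20.333333, f₅=-86.185185, f₆=-243.
(h/2)·[f₀ + 2f₁ + 2f₂ + 2f₃ + 2f₄ + 2f₅ + f₆] = 0.333333·(-435.407407) = -145.1358.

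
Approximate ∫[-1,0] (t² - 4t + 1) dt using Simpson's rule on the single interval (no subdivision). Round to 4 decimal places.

S = (b−a)/6 · [f(-1) + 4f(-0.5) + f(0)] = 0.166667·[6 + 4·3.25 + 1] = 3.3333.

3.3333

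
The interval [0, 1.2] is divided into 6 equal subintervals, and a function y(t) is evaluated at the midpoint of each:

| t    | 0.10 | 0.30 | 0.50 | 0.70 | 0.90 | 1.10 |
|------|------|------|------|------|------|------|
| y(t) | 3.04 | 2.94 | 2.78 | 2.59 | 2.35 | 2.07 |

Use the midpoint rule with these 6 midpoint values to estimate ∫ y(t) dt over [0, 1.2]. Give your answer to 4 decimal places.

h = 0.2, n = 6.
h·[y(m₁) + y(m₂) + y(m₃) + y(m₄) + y(m₅) + y(m₆)] = 0.2·(15.77) = 3.1540.

3.1540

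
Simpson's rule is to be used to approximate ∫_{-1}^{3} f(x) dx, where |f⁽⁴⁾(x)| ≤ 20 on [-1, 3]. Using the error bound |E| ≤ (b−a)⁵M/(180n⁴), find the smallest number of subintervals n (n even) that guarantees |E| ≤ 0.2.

Need 20480/(180n⁴) ≤ 0.2.
n⁴ ≥ 20480/(180·0.2) = 568.889 ⇒ n ≥ 4.8838, so the smallest even n is 6. (n must be even for Simpson's rule.)

6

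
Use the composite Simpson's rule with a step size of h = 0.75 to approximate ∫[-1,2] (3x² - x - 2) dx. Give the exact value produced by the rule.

1.5

h = (2 − (-1))/4 = 0.75.
Nodes x₀,…,x₄ = -1, -0.25, 0.5, 1.25, 2.
f(x) = 3x² - x - 2: f₀=2, f₁=-1.5625, f₂=-1.75, f₃=1.4375, f₄=8.
(h/3)·[f₀ + 4f₁ + 2f₂ + 4f₃ + f₄] = 0.25·(6) = 1.5.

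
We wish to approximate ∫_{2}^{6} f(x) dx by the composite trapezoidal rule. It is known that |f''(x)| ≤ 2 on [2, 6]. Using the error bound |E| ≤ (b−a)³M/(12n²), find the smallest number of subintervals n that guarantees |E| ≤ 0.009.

Need 128/(12n²) ≤ 0.009.
n² ≥ 128/(12·0.009) = 1185.19 ⇒ n ≥ 34.4265, so the smallest n is 35.

35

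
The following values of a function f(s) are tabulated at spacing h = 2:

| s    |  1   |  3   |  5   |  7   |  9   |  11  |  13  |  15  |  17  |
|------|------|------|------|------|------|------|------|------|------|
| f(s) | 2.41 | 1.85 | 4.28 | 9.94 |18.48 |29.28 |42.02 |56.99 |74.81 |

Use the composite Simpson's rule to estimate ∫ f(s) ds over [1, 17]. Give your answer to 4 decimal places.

h = 2, n = 8.
(h/3)·[y₀ + 4y₁ + 2y₂ + 4y₃ + 2y₄ + 4y₅ + 2y₆ + 4y₇ + y₈] = 0.666667·(599.02) = 399.3467.

399.3467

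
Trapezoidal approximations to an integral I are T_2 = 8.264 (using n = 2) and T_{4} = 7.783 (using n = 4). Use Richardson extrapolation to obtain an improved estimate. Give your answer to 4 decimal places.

R = (4·T_{4} − T_2) / 3 = (4·7.783 − 8.264)/3 = (22.868)/3 = 7.6227.

7.6227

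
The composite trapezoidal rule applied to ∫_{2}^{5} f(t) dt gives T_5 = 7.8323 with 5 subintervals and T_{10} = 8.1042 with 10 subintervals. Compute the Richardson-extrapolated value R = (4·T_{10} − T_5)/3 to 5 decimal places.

R = (4·T_{10} − T_5) / 3 = (4·8.1042 − 7.8323)/3 = (24.5845)/3 = 8.19483.

8.19483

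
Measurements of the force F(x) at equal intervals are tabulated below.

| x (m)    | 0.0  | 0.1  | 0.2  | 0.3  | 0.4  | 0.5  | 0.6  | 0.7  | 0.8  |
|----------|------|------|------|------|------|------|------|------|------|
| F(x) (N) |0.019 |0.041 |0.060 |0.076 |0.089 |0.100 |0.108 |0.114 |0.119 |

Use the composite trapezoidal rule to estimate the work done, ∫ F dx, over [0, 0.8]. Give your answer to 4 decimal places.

0.0657

h = 0.1, n = 8.
(h/2)·[y₀ + 2y₁ + 2y₂ + 2y₃ + 2y₄ + 2y₅ + 2y₆ + 2y₇ + y₈] = 0.05·(1.314) = 0.0657.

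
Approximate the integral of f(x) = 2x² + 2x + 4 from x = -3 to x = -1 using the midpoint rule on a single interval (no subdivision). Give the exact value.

16

M = (b−a)·f(-2) = 2·(8) = 16.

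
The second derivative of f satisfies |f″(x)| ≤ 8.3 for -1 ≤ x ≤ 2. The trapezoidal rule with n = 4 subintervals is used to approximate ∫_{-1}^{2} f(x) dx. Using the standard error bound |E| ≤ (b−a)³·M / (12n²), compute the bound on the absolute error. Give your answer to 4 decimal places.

|E| ≤ (3)³·8.3 / (12·4²) = 224.1/192 = 1.1672.

1.1672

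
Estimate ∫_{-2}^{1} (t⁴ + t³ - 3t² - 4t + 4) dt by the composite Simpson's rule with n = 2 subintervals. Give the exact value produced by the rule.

h = (1 − (-2))/2 = 1.5.
Nodes t₀,…,t₂ = -2, -0.5, 1.
f(t) = t⁴ + t³ - 3t² - 4t + 4: f₀=8, f₁=5.1875, f₂=-1.
(h/3)·[f₀ + 4f₁ + f₂] = 0.5·(27.75) = 13.875.

13.875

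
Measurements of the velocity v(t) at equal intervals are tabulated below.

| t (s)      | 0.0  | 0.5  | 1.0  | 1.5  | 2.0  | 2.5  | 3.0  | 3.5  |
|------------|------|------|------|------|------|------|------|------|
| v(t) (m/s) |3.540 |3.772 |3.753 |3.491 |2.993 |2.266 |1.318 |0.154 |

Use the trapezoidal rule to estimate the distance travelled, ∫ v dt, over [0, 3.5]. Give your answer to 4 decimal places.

9.7200

h = 0.5, n = 7.
(h/2)·[y₀ + 2y₁ + 2y₂ + 2y₃ + 2y₄ + 2y₅ + 2y₆ + y₇] = 0.25·(38.880) = 9.7200.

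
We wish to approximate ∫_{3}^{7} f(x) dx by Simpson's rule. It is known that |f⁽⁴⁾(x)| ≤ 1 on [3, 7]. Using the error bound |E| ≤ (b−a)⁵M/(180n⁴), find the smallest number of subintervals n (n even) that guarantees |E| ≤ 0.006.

Need 1024/(180n⁴) ≤ 0.006.
n⁴ ≥ 1024/(180·0.006) = 948.148 ⇒ n ≥ 5.5491, so the smallest even n is 6. (n must be even for Simpson's rule.)

6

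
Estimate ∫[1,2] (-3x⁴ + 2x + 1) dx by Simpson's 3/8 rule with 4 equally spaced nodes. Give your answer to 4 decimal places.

h = (2 − 1)/3 = 0.333333.
Nodes x₀,…,x₃ = 1, 1.333333, 1.666667, 2.
f(x) = -3x⁴ + 2x + 1: f₀=0, f₁=-5.814815, f₂=-18.814815, f₃=-43.
(3h/8)·[f₀ + 3f₁ + 3f₂ + f₃] = 0.125·(-116.888889) = -14.6111.

-14.6111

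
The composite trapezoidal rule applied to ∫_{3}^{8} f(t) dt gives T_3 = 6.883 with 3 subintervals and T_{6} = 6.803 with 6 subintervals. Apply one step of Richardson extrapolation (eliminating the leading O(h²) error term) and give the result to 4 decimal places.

R = (4·T_{6} − T_3) / 3 = (4·6.803 − 6.883)/3 = (20.329)/3 = 6.7763.

6.7763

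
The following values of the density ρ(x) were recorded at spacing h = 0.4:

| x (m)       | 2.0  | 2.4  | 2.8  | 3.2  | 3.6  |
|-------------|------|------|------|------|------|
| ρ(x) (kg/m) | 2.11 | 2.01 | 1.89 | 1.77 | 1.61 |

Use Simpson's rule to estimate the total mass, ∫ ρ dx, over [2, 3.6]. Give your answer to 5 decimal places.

3.01600

h = 0.4, n = 4.
(h/3)·[y₀ + 4y₁ + 2y₂ + 4y₃ + y₄] = 0.133333·(22.62) = 3.01600.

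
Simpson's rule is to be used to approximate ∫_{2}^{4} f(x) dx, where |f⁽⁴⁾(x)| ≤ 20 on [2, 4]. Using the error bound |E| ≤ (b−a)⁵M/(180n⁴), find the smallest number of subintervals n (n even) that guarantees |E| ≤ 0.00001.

Need 640/(180n⁴) ≤ 0.00001.
n⁴ ≥ 640/(180·0.00001) = 355556 ⇒ n ≥ 24.4189, so the smallest even n is 26. (n must be even for Simpson's rule.)

26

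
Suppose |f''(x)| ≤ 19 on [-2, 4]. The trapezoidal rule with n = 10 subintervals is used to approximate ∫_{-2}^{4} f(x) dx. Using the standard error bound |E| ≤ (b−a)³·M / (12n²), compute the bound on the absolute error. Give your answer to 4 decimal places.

|E| ≤ (6)³·19 / (12·10²) = 4104/1200 = 3.4200.

3.4200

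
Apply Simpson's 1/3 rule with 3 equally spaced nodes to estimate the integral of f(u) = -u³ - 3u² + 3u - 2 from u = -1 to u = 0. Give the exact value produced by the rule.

h = (0 − (-1))/2 = 0.5.
Nodes u₀,…,u₂ = -1, -0.5, 0.
f(u) = -u³ - 3u² + 3u - 2: f₀=-7, f₁=-4.125, f₂=-2.
(h/3)·[f₀ + 4f₁ + f₂] = 0.166667·(-25.5) = -4.25.

-4.25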